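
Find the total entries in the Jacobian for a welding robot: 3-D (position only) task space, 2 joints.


Given: task space dimension = 3, joints = 2
Jacobian is a 3 x 2 matrix
Total entries = rows * columns
Total = 3 * 2
Total = 6

6


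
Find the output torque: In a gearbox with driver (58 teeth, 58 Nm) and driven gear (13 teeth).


Given: N1 = 58, N2 = 13, T1 = 58 Nm
Using T2/T1 = N2/N1
T2 = T1 * N2 / N1
T2 = 58 * 13 / 58
T2 = 754 / 58
T2 = 13 Nm

13 Nm


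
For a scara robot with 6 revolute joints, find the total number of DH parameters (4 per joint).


Given: 6 joints, 4 DH parameters per joint (d, theta, a, alpha)
Total DH parameters = number_of_joints * 4
Total = 6 * 4
Total = 24

24


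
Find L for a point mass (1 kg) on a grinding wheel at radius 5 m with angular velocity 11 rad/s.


Given: m = 1 kg, r = 5 m, omega = 11 rad/s
For a point mass: I = m*r^2
I = 1*5^2 = 1*25 = 25
L = I*omega = 25*11
L = 275 kg*m^2/s

275 kg*m^2/s


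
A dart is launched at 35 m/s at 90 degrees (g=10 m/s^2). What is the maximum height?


Given: v0 = 35 m/s, theta = 90 deg, g = 10 m/s^2
sin^2(90) = 1
Using H = v0^2 * sin^2(theta) / (2*g)
H = 35^2 * 1 / (2*10)
H = 1225 * 1 / 20
H = 1225 / 20
H = 245/4 m

245/4 m


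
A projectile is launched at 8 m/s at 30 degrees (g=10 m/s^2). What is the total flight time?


Given: v0 = 8 m/s, theta = 30 deg, g = 10 m/s^2
sin(30) = 1/2
Using T = 2*v0*sin(theta) / g
T = 2*8*1/2 / 10
T = 8 / 10
T = 4/5 s

4/5 s


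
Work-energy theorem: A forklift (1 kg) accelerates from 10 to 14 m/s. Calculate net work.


Given: m = 1 kg, v0 = 10 m/s, v = 14 m/s
Using W = (1/2)*m*(v^2 - v0^2)
v^2 = 14^2 = 196
v0^2 = 10^2 = 100
v^2 - v0^2 = 196 - 100 = 96
W = (1/2)*1*96 = 48 J

48 J


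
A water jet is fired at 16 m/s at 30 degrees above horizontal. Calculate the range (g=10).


Given: v0 = 16 m/s, theta = 30 deg, g = 10 m/s^2
sin(2*30) = sin(60) = sqrt(3)/2
Using R = v0^2 * sin(2*theta) / g
R = 16^2 * (sqrt(3)/2) / 10
R = 256 * sqrt(3) / 20
R = 64/5*sqrt(3) m

64/5*sqrt(3) m


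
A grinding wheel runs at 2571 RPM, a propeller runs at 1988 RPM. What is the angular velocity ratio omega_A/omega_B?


Given: RPM_A = 2571, RPM_B = 1988
omega = 2*pi*RPM/60, so omega_A/omega_B = RPM_A / RPM_B
omega_A/omega_B = 2571 / 1988
omega_A/omega_B = 2571/1988

2571/1988


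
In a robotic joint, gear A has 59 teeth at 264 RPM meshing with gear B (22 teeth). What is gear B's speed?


Given: N1 = 59 teeth, w1 = 264 RPM, N2 = 22 teeth
Using N1*w1 = N2*w2
w2 = N1*w1 / N2
w2 = 59*264 / 22
w2 = 15576 / 22
w2 = 708 RPM

708 RPM


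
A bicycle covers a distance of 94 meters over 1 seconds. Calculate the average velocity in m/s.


Given: distance d = 94 m, time t = 1 s
Using v = d / t
v = 94 / 1
v = 94 m/s

94 m/s


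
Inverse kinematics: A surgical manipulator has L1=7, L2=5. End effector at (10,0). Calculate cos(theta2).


Given: L1 = 7, L2 = 5, target (x, y) = (10, 0)
Using cos(theta2) = (x^2 + y^2 - L1^2 - L2^2) / (2*L1*L2)
x^2 + y^2 = 10^2 + 0 = 100
L1^2 + L2^2 = 49 + 25 = 74
Numerator = 100 - 74 = 26
Denominator = 2*7*5 = 70
cos(theta2) = 26/70 = 13/35

13/35


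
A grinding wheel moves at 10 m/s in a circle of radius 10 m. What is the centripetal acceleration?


Given: v = 10 m/s, r = 10 m
Using a_c = v^2 / r
a_c = 10^2 / 10
a_c = 100 / 10
a_c = 10 m/s^2

10 m/s^2


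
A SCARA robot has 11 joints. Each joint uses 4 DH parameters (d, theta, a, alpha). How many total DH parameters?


Given: 11 joints, 4 DH parameters per joint (d, theta, a, alpha)
Total DH parameters = number_of_joints * 4
Total = 11 * 4
Total = 44

44


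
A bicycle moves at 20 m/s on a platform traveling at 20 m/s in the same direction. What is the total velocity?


Given: object velocity = 20 m/s, platform velocity = 20 m/s (same direction)
Using classical velocity addition: v_total = v_object + v_platform
v_total = 20 + 20
v_total = 40 m/s

40 m/s


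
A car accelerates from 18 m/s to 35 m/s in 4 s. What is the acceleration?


Given: initial velocity v0 = 18 m/s, final velocity v = 35 m/s, time t = 4 s
Using a = (v - v0) / t
a = (35 - 18) / 4
a = 17 / 4
a = 17/4 m/s^2

17/4 m/s^2


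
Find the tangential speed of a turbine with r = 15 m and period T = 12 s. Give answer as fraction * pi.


Given: radius r = 15 m, period T = 12 s
Using v = 2*pi*r / T
v = 2*pi*15 / 12
v = 30*pi / 12
v = 5/2*pi m/s

5/2*pi m/s


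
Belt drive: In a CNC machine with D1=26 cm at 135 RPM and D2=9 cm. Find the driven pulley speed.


Given: D1 = 26 cm, w1 = 135 RPM, D2 = 9 cm
Using D1*w1 = D2*w2
w2 = D1*w1 / D2
w2 = 26*135 / 9
w2 = 3510 / 9
w2 = 390 RPM

390 RPM


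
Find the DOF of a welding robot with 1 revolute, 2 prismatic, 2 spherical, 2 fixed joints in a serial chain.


Given: serial robot with 1 revolute, 2 prismatic, 2 spherical, 2 fixed joints
DOF contribution per joint type: revolute=1, prismatic=1, spherical=3, fixed=0
DOF = 1*1 + 2*1 + 2*3 + 2*0
DOF = 9

9


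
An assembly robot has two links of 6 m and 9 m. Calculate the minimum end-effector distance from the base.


Given: L1 = 6 m, L2 = 9 m
For a 2-link planar arm, min reach = |L1 - L2| (second link folded back)
Min reach = |6 - 9|
Min reach = 3 m

3 m


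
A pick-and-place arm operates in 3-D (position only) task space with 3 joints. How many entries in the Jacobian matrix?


Given: task space dimension = 3, joints = 3
Jacobian is a 3 x 3 matrix
Total entries = rows * columns
Total = 3 * 3
Total = 9

9


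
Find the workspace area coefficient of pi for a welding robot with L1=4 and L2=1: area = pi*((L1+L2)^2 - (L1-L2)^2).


Given: L1 = 4, L2 = 1
(L1+L2)^2 = (5)^2 = 25
(L1-L2)^2 = (3)^2 = 9
Difference = 25 - 9 = 16
This equals 4*L1*L2 = 4*4*1 = 16
Workspace area = 16*pi

16


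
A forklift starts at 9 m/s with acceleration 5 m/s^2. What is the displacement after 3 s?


Given: v0 = 9 m/s, a = 5 m/s^2, t = 3 s
Using s = v0*t + (1/2)*a*t^2
s = 9*3 + (1/2)*5*3^2
s = 27 + (1/2)*45
s = 27 + 45/2
s = 99/2

99/2 m


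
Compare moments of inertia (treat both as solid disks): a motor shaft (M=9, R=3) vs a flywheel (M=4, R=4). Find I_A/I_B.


Given: M1=9 kg, R1=3 m, M2=4 kg, R2=4 m
For a disk: I = (1/2)*M*R^2, so I_A/I_B = (M1*R1^2)/(M2*R2^2)
M1*R1^2 = 9*9 = 81
M2*R2^2 = 4*16 = 64
I_A/I_B = 81/64 = 81/64

81/64


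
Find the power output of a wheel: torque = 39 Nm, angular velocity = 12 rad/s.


Given: tau = 39 Nm, omega = 12 rad/s
Using P = tau * omega
P = 39 * 12
P = 468 W

468 W


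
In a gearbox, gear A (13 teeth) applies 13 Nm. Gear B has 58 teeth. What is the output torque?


Given: N1 = 13, N2 = 58, T1 = 13 Nm
Using T2/T1 = N2/N1
T2 = T1 * N2 / N1
T2 = 13 * 58 / 13
T2 = 754 / 13
T2 = 58 Nm

58 Nm


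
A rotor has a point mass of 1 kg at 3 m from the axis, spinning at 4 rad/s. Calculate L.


Given: m = 1 kg, r = 3 m, omega = 4 rad/s
For a point mass: I = m*r^2
I = 1*3^2 = 1*9 = 9
L = I*omega = 9*4
L = 36 kg*m^2/s

36 kg*m^2/s


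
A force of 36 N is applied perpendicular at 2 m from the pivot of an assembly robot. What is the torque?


Given: F = 36 N, r = 2 m, angle = 90 deg (perpendicular)
Using tau = F * r * sin(90)
sin(90) = 1
tau = 36 * 2 * 1
tau = 72 Nm

72 Nm


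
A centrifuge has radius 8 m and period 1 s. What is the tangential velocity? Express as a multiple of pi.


Given: radius r = 8 m, period T = 1 s
Using v = 2*pi*r / T
v = 2*pi*8 / 1
v = 16*pi / 1
v = 16*pi m/s

16*pi m/s


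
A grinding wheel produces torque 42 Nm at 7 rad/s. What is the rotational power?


Given: tau = 42 Nm, omega = 7 rad/s
Using P = tau * omega
P = 42 * 7
P = 294 W

294 W


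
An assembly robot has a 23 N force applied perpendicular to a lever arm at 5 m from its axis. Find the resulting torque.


Given: F = 23 N, r = 5 m, angle = 90 deg (perpendicular)
Using tau = F * r * sin(90)
sin(90) = 1
tau = 23 * 5 * 1
tau = 115 Nm

115 Nm


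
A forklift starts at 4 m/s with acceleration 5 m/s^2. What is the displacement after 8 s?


Given: v0 = 4 m/s, a = 5 m/s^2, t = 8 s
Using s = v0*t + (1/2)*a*t^2
s = 4*8 + (1/2)*5*8^2
s = 32 + (1/2)*320
s = 32 + 160
s = 192

192 m


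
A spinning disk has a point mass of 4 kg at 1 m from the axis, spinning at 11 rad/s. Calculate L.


Given: m = 4 kg, r = 1 m, omega = 11 rad/s
For a point mass: I = m*r^2
I = 4*1^2 = 4*1 = 4
L = I*omega = 4*11
L = 44 kg*m^2/s

44 kg*m^2/s


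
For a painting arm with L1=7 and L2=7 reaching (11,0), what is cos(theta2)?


Given: L1 = 7, L2 = 7, target (x, y) = (11, 0)
Using cos(theta2) = (x^2 + y^2 - L1^2 - L2^2) / (2*L1*L2)
x^2 + y^2 = 11^2 + 0 = 121
L1^2 + L2^2 = 49 + 49 = 98
Numerator = 121 - 98 = 23
Denominator = 2*7*7 = 98
cos(theta2) = 23/98 = 23/98

23/98


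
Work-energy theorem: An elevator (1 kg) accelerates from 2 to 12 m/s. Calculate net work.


Given: m = 1 kg, v0 = 2 m/s, v = 12 m/s
Using W = (1/2)*m*(v^2 - v0^2)
v^2 = 12^2 = 144
v0^2 = 2^2 = 4
v^2 - v0^2 = 144 - 4 = 140
W = (1/2)*1*140 = 70 J

70 J


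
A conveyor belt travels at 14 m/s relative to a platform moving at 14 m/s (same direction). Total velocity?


Given: object velocity = 14 m/s, platform velocity = 14 m/s (same direction)
Using classical velocity addition: v_total = v_object + v_platform
v_total = 14 + 14
v_total = 28 m/s

28 m/s


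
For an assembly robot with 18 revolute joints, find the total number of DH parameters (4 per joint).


Given: 18 joints, 4 DH parameters per joint (d, theta, a, alpha)
Total DH parameters = number_of_joints * 4
Total = 18 * 4
Total = 72

72


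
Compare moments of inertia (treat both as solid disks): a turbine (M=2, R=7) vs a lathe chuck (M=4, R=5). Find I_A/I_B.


Given: M1=2 kg, R1=7 m, M2=4 kg, R2=5 m
For a disk: I = (1/2)*M*R^2, so I_A/I_B = (M1*R1^2)/(M2*R2^2)
M1*R1^2 = 2*49 = 98
M2*R2^2 = 4*25 = 100
I_A/I_B = 98/100 = 49/50

49/50


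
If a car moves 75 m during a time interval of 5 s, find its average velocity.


Given: distance d = 75 m, time t = 5 s
Using v = d / t
v = 75 / 5
v = 15 m/s

15 m/s


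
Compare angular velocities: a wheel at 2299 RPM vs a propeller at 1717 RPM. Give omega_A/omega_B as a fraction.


Given: RPM_A = 2299, RPM_B = 1717
omega = 2*pi*RPM/60, so omega_A/omega_B = RPM_A / RPM_B
omega_A/omega_B = 2299 / 1717
omega_A/omega_B = 2299/1717

2299/1717


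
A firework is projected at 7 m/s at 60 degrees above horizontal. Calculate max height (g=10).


Given: v0 = 7 m/s, theta = 60 deg, g = 10 m/s^2
sin^2(60) = 3/4
Using H = v0^2 * sin^2(theta) / (2*g)
H = 7^2 * 3/4 / (2*10)
H = 49 * 3/4 / 20
H = 147/4 / 20
H = 147/80 m

147/80 m


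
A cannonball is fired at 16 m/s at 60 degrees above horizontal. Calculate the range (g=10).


Given: v0 = 16 m/s, theta = 60 deg, g = 10 m/s^2
sin(2*60) = sin(120) = sqrt(3)/2
Using R = v0^2 * sin(2*theta) / g
R = 16^2 * (sqrt(3)/2) / 10
R = 256 * sqrt(3) / 20
R = 64/5*sqrt(3) m

64/5*sqrt(3) m


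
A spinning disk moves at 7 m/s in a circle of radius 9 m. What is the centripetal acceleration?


Given: v = 7 m/s, r = 9 m
Using a_c = v^2 / r
a_c = 7^2 / 9
a_c = 49 / 9
a_c = 49/9 m/s^2

49/9 m/s^2


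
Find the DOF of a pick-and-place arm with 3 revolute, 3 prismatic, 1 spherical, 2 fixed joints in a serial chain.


Given: serial robot with 3 revolute, 3 prismatic, 1 spherical, 2 fixed joints
DOF contribution per joint type: revolute=1, prismatic=1, spherical=3, fixed=0
DOF = 3*1 + 3*1 + 1*3 + 2*0
DOF = 9

9


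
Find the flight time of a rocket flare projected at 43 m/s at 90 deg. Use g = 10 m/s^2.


Given: v0 = 43 m/s, theta = 90 deg, g = 10 m/s^2
sin(90) = 1
Using T = 2*v0*sin(theta) / g
T = 2*43*1 / 10
T = 86 / 10
T = 43/5 s

43/5 s


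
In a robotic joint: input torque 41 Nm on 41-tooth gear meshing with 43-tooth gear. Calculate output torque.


Given: N1 = 41, N2 = 43, T1 = 41 Nm
Using T2/T1 = N2/N1
T2 = T1 * N2 / N1
T2 = 41 * 43 / 41
T2 = 1763 / 41
T2 = 43 Nm

43 Nm


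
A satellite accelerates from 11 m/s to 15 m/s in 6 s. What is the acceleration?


Given: initial velocity v0 = 11 m/s, final velocity v = 15 m/s, time t = 6 s
Using a = (v - v0) / t
a = (15 - 11) / 6
a = 4 / 6
a = 2/3 m/s^2

2/3 m/s^2


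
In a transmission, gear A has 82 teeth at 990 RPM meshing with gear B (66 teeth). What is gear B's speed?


Given: N1 = 82 teeth, w1 = 990 RPM, N2 = 66 teeth
Using N1*w1 = N2*w2
w2 = N1*w1 / N2
w2 = 82*990 / 66
w2 = 81180 / 66
w2 = 1230 RPM

1230 RPM


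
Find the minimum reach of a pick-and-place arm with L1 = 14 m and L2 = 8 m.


Given: L1 = 14 m, L2 = 8 m
For a 2-link planar arm, min reach = |L1 - L2| (second link folded back)
Min reach = |14 - 8|
Min reach = 6 m

6 m


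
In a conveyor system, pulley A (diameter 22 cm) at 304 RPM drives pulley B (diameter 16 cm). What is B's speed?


Given: D1 = 22 cm, w1 = 304 RPM, D2 = 16 cm
Using D1*w1 = D2*w2
w2 = D1*w1 / D2
w2 = 22*304 / 16
w2 = 6688 / 16
w2 = 418 RPM

418 RPM


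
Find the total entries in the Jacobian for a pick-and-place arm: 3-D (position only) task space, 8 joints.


Given: task space dimension = 3, joints = 8
Jacobian is a 3 x 8 matrix
Total entries = rows * columns
Total = 3 * 8
Total = 24

24


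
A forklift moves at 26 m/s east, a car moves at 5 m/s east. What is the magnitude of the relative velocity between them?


Given: v_A = 26 m/s east, v_B = 5 m/s east
Both move in the same direction; relative speed = |v_A - v_B|
|26 - 5| = |21|
= 21 m/s

21 m/s


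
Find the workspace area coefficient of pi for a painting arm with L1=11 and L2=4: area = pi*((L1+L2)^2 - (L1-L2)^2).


Given: L1 = 11, L2 = 4
(L1+L2)^2 = (15)^2 = 225
(L1-L2)^2 = (7)^2 = 49
Difference = 225 - 49 = 176
This equals 4*L1*L2 = 4*11*4 = 176
Workspace area = 176*pi

176


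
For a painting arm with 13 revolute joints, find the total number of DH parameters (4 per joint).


Given: 13 joints, 4 DH parameters per joint (d, theta, a, alpha)
Total DH parameters = number_of_joints * 4
Total = 13 * 4
Total = 52

52


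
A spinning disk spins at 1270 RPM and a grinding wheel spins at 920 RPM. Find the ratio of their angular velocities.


Given: RPM_A = 1270, RPM_B = 920
omega = 2*pi*RPM/60, so omega_A/omega_B = RPM_A / RPM_B
omega_A/omega_B = 1270 / 920
omega_A/omega_B = 127/92

127/92


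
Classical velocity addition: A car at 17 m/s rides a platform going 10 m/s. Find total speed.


Given: object velocity = 17 m/s, platform velocity = 10 m/s (same direction)
Using classical velocity addition: v_total = v_object + v_platform
v_total = 17 + 10
v_total = 27 m/s

27 m/s


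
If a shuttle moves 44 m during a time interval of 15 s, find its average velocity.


Given: distance d = 44 m, time t = 15 s
Using v = d / t
v = 44 / 15
v = 44/15 m/s

44/15 m/s


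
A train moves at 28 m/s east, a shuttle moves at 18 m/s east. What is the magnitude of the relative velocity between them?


Given: v_A = 28 m/s east, v_B = 18 m/s east
Both move in the same direction; relative speed = |v_A - v_B|
|28 - 18| = |10|
= 10 m/s

10 m/s


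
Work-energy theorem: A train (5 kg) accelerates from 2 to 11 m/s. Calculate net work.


Given: m = 5 kg, v0 = 2 m/s, v = 11 m/s
Using W = (1/2)*m*(v^2 - v0^2)
v^2 = 11^2 = 121
v0^2 = 2^2 = 4
v^2 - v0^2 = 121 - 4 = 117
W = (1/2)*5*117 = 585/2 J

585/2 J


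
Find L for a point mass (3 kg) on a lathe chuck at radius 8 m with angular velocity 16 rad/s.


Given: m = 3 kg, r = 8 m, omega = 16 rad/s
For a point mass: I = m*r^2
I = 3*8^2 = 3*64 = 192
L = I*omega = 192*16
L = 3072 kg*m^2/s

3072 kg*m^2/s


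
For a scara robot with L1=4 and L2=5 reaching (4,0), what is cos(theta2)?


Given: L1 = 4, L2 = 5, target (x, y) = (4, 0)
Using cos(theta2) = (x^2 + y^2 - L1^2 - L2^2) / (2*L1*L2)
x^2 + y^2 = 4^2 + 0 = 16
L1^2 + L2^2 = 16 + 25 = 41
Numerator = 16 - 41 = -25
Denominator = 2*4*5 = 40
cos(theta2) = -25/40 = -5/8

-5/8


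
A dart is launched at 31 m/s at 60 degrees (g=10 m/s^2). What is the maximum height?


Given: v0 = 31 m/s, theta = 60 deg, g = 10 m/s^2
sin^2(60) = 3/4
Using H = v0^2 * sin^2(theta) / (2*g)
H = 31^2 * 3/4 / (2*10)
H = 961 * 3/4 / 20
H = 2883/4 / 20
H = 2883/80 m

2883/80 m


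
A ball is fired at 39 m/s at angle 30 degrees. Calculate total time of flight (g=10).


Given: v0 = 39 m/s, theta = 30 deg, g = 10 m/s^2
sin(30) = 1/2
Using T = 2*v0*sin(theta) / g
T = 2*39*1/2 / 10
T = 39 / 10
T = 39/10 s

39/10 s


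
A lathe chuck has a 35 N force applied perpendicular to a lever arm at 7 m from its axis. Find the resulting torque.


Given: F = 35 N, r = 7 m, angle = 90 deg (perpendicular)
Using tau = F * r * sin(90)
sin(90) = 1
tau = 35 * 7 * 1
tau = 245 Nm

245 Nm


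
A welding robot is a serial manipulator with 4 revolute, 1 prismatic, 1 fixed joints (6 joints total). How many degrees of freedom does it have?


Given: serial robot with 4 revolute, 1 prismatic, 1 fixed joints
DOF contribution per joint type: revolute=1, prismatic=1, spherical=3, fixed=0
DOF = 4*1 + 1*1 + 1*0
DOF = 5

5


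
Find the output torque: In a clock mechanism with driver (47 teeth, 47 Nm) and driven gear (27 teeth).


Given: N1 = 47, N2 = 27, T1 = 47 Nm
Using T2/T1 = N2/N1
T2 = T1 * N2 / N1
T2 = 47 * 27 / 47
T2 = 1269 / 47
T2 = 27 Nm

27 Nm


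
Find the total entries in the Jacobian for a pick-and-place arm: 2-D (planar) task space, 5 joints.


Given: task space dimension = 2, joints = 5
Jacobian is a 2 x 5 matrix
Total entries = rows * columns
Total = 2 * 5
Total = 10

10


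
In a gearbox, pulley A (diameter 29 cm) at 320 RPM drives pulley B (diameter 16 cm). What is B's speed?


Given: D1 = 29 cm, w1 = 320 RPM, D2 = 16 cm
Using D1*w1 = D2*w2
w2 = D1*w1 / D2
w2 = 29*320 / 16
w2 = 9280 / 16
w2 = 580 RPM

580 RPM


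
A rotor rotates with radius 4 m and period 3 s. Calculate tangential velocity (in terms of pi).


Given: radius r = 4 m, period T = 3 s
Using v = 2*pi*r / T
v = 2*pi*4 / 3
v = 8*pi / 3
v = 8/3*pi m/s

8/3*pi m/s


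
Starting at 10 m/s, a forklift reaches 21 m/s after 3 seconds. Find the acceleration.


Given: initial velocity v0 = 10 m/s, final velocity v = 21 m/s, time t = 3 s
Using a = (v - v0) / t
a = (21 - 10) / 3
a = 11 / 3
a = 11/3 m/s^2

11/3 m/s^2


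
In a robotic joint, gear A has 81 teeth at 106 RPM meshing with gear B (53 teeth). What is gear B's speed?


Given: N1 = 81 teeth, w1 = 106 RPM, N2 = 53 teeth
Using N1*w1 = N2*w2
w2 = N1*w1 / N2
w2 = 81*106 / 53
w2 = 8586 / 53
w2 = 162 RPM

162 RPM


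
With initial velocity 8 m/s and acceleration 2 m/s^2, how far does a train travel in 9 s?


Given: v0 = 8 m/s, a = 2 m/s^2, t = 9 s
Using s = v0*t + (1/2)*a*t^2
s = 8*9 + (1/2)*2*9^2
s = 72 + (1/2)*162
s = 72 + 81
s = 153

153 m


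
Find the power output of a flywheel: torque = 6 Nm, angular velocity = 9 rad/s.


Given: tau = 6 Nm, omega = 9 rad/s
Using P = tau * omega
P = 6 * 9
P = 54 W

54 W


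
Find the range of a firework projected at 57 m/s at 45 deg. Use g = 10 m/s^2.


Given: v0 = 57 m/s, theta = 45 deg, g = 10 m/s^2
sin(2*45) = sin(90) = 1
Using R = v0^2 * sin(2*theta) / g
R = 57^2 * 1 / 10
R = 3249 / 10
R = 3249/10 m

3249/10 m


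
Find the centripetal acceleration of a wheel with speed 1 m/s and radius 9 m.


Given: v = 1 m/s, r = 9 m
Using a_c = v^2 / r
a_c = 1^2 / 9
a_c = 1 / 9
a_c = 1/9 m/s^2

1/9 m/s^2


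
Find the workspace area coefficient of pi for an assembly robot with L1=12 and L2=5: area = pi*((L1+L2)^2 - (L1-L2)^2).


Given: L1 = 12, L2 = 5
(L1+L2)^2 = (17)^2 = 289
(L1-L2)^2 = (7)^2 = 49
Difference = 289 - 49 = 240
This equals 4*L1*L2 = 4*12*5 = 240
Workspace area = 240*pi

240


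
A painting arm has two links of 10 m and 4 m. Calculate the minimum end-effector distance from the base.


Given: L1 = 10 m, L2 = 4 m
For a 2-link planar arm, min reach = |L1 - L2| (second link folded back)
Min reach = |10 - 4|
Min reach = 6 m

6 m


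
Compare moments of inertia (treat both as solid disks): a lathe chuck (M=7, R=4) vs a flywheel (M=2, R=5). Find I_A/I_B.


Given: M1=7 kg, R1=4 m, M2=2 kg, R2=5 m
For a disk: I = (1/2)*M*R^2, so I_A/I_B = (M1*R1^2)/(M2*R2^2)
M1*R1^2 = 7*16 = 112
M2*R2^2 = 2*25 = 50
I_A/I_B = 112/50 = 56/25

56/25


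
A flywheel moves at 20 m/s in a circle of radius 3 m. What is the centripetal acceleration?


Given: v = 20 m/s, r = 3 m
Using a_c = v^2 / r
a_c = 20^2 / 3
a_c = 400 / 3
a_c = 400/3 m/s^2

400/3 m/s^2


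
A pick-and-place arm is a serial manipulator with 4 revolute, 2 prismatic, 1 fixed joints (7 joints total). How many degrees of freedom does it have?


Given: serial robot with 4 revolute, 2 prismatic, 1 fixed joints
DOF contribution per joint type: revolute=1, prismatic=1, spherical=3, fixed=0
DOF = 4*1 + 2*1 + 1*0
DOF = 6

6


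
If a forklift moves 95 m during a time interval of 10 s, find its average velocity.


Given: distance d = 95 m, time t = 10 s
Using v = d / t
v = 95 / 10
v = 19/2 m/s

19/2 m/s


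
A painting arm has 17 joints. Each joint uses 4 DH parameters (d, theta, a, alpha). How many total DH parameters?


Given: 17 joints, 4 DH parameters per joint (d, theta, a, alpha)
Total DH parameters = number_of_joints * 4
Total = 17 * 4
Total = 68

68


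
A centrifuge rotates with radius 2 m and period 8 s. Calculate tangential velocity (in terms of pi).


Given: radius r = 2 m, period T = 8 s
Using v = 2*pi*r / T
v = 2*pi*2 / 8
v = 4*pi / 8
v = 1/2*pi m/s

1/2*pi m/s


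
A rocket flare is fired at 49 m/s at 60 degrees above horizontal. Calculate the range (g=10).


Given: v0 = 49 m/s, theta = 60 deg, g = 10 m/s^2
sin(2*60) = sin(120) = sqrt(3)/2
Using R = v0^2 * sin(2*theta) / g
R = 49^2 * (sqrt(3)/2) / 10
R = 2401 * sqrt(3) / 20
R = 2401/20*sqrt(3) m

2401/20*sqrt(3) m


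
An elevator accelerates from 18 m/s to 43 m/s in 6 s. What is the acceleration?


Given: initial velocity v0 = 18 m/s, final velocity v = 43 m/s, time t = 6 s
Using a = (v - v0) / t
a = (43 - 18) / 6
a = 25 / 6
a = 25/6 m/s^2

25/6 m/s^2


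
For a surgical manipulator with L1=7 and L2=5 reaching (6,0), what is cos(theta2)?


Given: L1 = 7, L2 = 5, target (x, y) = (6, 0)
Using cos(theta2) = (x^2 + y^2 - L1^2 - L2^2) / (2*L1*L2)
x^2 + y^2 = 6^2 + 0 = 36
L1^2 + L2^2 = 49 + 25 = 74
Numerator = 36 - 74 = -38
Denominator = 2*7*5 = 70
cos(theta2) = -38/70 = -19/35

-19/35


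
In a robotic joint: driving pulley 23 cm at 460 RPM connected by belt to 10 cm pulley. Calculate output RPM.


Given: D1 = 23 cm, w1 = 460 RPM, D2 = 10 cm
Using D1*w1 = D2*w2
w2 = D1*w1 / D2
w2 = 23*460 / 10
w2 = 10580 / 10
w2 = 1058 RPM

1058 RPM


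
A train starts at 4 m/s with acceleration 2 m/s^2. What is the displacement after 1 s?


Given: v0 = 4 m/s, a = 2 m/s^2, t = 1 s
Using s = v0*t + (1/2)*a*t^2
s = 4*1 + (1/2)*2*1^2
s = 4 + (1/2)*2
s = 4 + 1
s = 5

5 m


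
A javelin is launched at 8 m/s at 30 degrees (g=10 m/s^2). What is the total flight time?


Given: v0 = 8 m/s, theta = 30 deg, g = 10 m/s^2
sin(30) = 1/2
Using T = 2*v0*sin(theta) / g
T = 2*8*1/2 / 10
T = 8 / 10
T = 4/5 s

4/5 s


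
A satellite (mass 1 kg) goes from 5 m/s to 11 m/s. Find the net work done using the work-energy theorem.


Given: m = 1 kg, v0 = 5 m/s, v = 11 m/s
Using W = (1/2)*m*(v^2 - v0^2)
v^2 = 11^2 = 121
v0^2 = 5^2 = 25
v^2 - v0^2 = 121 - 25 = 96
W = (1/2)*1*96 = 48 J

48 J


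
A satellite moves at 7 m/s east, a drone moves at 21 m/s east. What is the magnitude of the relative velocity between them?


Given: v_A = 7 m/s east, v_B = 21 m/s east
Both move in the same direction; relative speed = |v_A - v_B|
|7 - 21| = |-14|
= 14 m/s

14 m/s


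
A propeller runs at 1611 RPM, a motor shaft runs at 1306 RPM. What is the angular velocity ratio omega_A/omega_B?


Given: RPM_A = 1611, RPM_B = 1306
omega = 2*pi*RPM/60, so omega_A/omega_B = RPM_A / RPM_B
omega_A/omega_B = 1611 / 1306
omega_A/omega_B = 1611/1306

1611/1306


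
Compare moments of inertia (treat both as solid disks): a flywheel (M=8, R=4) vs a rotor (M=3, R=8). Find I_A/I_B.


Given: M1=8 kg, R1=4 m, M2=3 kg, R2=8 m
For a disk: I = (1/2)*M*R^2, so I_A/I_B = (M1*R1^2)/(M2*R2^2)
M1*R1^2 = 8*16 = 128
M2*R2^2 = 3*64 = 192
I_A/I_B = 128/192 = 2/3

2/3


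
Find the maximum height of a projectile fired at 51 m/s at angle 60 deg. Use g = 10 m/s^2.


Given: v0 = 51 m/s, theta = 60 deg, g = 10 m/s^2
sin^2(60) = 3/4
Using H = v0^2 * sin^2(theta) / (2*g)
H = 51^2 * 3/4 / (2*10)
H = 2601 * 3/4 / 20
H = 7803/4 / 20
H = 7803/80 m

7803/80 m


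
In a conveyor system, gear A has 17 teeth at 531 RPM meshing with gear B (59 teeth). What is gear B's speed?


Given: N1 = 17 teeth, w1 = 531 RPM, N2 = 59 teeth
Using N1*w1 = N2*w2
w2 = N1*w1 / N2
w2 = 17*531 / 59
w2 = 9027 / 59
w2 = 153 RPM

153 RPM


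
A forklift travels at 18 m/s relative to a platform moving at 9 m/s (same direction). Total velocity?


Given: object velocity = 18 m/s, platform velocity = 9 m/s (same direction)
Using classical velocity addition: v_total = v_object + v_platform
v_total = 18 + 9
v_total = 27 m/s

27 m/s


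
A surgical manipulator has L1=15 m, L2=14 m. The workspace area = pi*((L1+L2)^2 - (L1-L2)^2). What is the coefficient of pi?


Given: L1 = 15, L2 = 14
(L1+L2)^2 = (29)^2 = 841
(L1-L2)^2 = (1)^2 = 1
Difference = 841 - 1 = 840
This equals 4*L1*L2 = 4*15*14 = 840
Workspace area = 840*pi

840


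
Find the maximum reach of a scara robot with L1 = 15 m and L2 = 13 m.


Given: L1 = 15 m, L2 = 13 m
For a 2-link planar arm, max reach = L1 + L2 (fully extended)
Max reach = 15 + 13
Max reach = 28 m

28 m


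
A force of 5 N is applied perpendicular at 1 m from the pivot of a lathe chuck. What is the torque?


Given: F = 5 N, r = 1 m, angle = 90 deg (perpendicular)
Using tau = F * r * sin(90)
sin(90) = 1
tau = 5 * 1 * 1
tau = 5 Nm

5 Nm


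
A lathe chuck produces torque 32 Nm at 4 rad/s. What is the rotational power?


Given: tau = 32 Nm, omega = 4 rad/s
Using P = tau * omega
P = 32 * 4
P = 128 W

128 W


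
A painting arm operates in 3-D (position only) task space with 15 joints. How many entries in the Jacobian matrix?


Given: task space dimension = 3, joints = 15
Jacobian is a 3 x 15 matrix
Total entries = rows * columns
Total = 3 * 15
Total = 45

45


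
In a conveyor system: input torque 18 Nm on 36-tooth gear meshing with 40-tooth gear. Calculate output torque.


Given: N1 = 36, N2 = 40, T1 = 18 Nm
Using T2/T1 = N2/N1
T2 = T1 * N2 / N1
T2 = 18 * 40 / 36
T2 = 720 / 36
T2 = 20 Nm

20 Nm


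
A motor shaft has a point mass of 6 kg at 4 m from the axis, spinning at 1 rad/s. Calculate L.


Given: m = 6 kg, r = 4 m, omega = 1 rad/s
For a point mass: I = m*r^2
I = 6*4^2 = 6*16 = 96
L = I*omega = 96*1
L = 96 kg*m^2/s

96 kg*m^2/s


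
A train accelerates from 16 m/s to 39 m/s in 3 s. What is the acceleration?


Given: initial velocity v0 = 16 m/s, final velocity v = 39 m/s, time t = 3 s
Using a = (v - v0) / t
a = (39 - 16) / 3
a = 23 / 3
a = 23/3 m/s^2

23/3 m/s^2


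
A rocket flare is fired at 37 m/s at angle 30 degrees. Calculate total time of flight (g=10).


Given: v0 = 37 m/s, theta = 30 deg, g = 10 m/s^2
sin(30) = 1/2
Using T = 2*v0*sin(theta) / g
T = 2*37*1/2 / 10
T = 37 / 10
T = 37/10 s

37/10 s


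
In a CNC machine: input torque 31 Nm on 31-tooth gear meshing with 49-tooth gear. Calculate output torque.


Given: N1 = 31, N2 = 49, T1 = 31 Nm
Using T2/T1 = N2/N1
T2 = T1 * N2 / N1
T2 = 31 * 49 / 31
T2 = 1519 / 31
T2 = 49 Nm

49 Nm


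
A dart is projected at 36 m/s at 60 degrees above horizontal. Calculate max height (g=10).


Given: v0 = 36 m/s, theta = 60 deg, g = 10 m/s^2
sin^2(60) = 3/4
Using H = v0^2 * sin^2(theta) / (2*g)
H = 36^2 * 3/4 / (2*10)
H = 1296 * 3/4 / 20
H = 972 / 20
H = 243/5 m

243/5 m


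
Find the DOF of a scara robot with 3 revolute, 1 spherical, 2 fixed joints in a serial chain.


Given: serial robot with 3 revolute, 1 spherical, 2 fixed joints
DOF contribution per joint type: revolute=1, prismatic=1, spherical=3, fixed=0
DOF = 3*1 + 1*3 + 2*0
DOF = 6

6


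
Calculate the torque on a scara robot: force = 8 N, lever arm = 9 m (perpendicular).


Given: F = 8 N, r = 9 m, angle = 90 deg (perpendicular)
Using tau = F * r * sin(90)
sin(90) = 1
tau = 8 * 9 * 1
tau = 72 Nm

72 Nm


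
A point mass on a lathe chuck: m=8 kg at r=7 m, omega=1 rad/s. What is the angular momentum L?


Given: m = 8 kg, r = 7 m, omega = 1 rad/s
For a point mass: I = m*r^2
I = 8*7^2 = 8*49 = 392
L = I*omega = 392*1
L = 392 kg*m^2/s

392 kg*m^2/s


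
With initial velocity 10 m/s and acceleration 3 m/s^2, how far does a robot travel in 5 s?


Given: v0 = 10 m/s, a = 3 m/s^2, t = 5 s
Using s = v0*t + (1/2)*a*t^2
s = 10*5 + (1/2)*3*5^2
s = 50 + (1/2)*75
s = 50 + 75/2
s = 175/2

175/2 m


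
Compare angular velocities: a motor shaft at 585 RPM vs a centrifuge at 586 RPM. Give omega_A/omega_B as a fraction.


Given: RPM_A = 585, RPM_B = 586
omega = 2*pi*RPM/60, so omega_A/omega_B = RPM_A / RPM_B
omega_A/omega_B = 585 / 586
omega_A/omega_B = 585/586

585/586


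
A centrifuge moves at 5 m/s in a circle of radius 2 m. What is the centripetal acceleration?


Given: v = 5 m/s, r = 2 m
Using a_c = v^2 / r
a_c = 5^2 / 2
a_c = 25 / 2
a_c = 25/2 m/s^2

25/2 m/s^2


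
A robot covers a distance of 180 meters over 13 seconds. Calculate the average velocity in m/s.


Given: distance d = 180 m, time t = 13 s
Using v = d / t
v = 180 / 13
v = 180/13 m/s

180/13 m/s


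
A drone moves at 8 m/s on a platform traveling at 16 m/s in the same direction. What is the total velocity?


Given: object velocity = 8 m/s, platform velocity = 16 m/s (same direction)
Using classical velocity addition: v_total = v_object + v_platform
v_total = 8 + 16
v_total = 24 m/s

24 m/s


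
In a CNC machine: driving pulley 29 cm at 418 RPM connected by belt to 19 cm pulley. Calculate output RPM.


Given: D1 = 29 cm, w1 = 418 RPM, D2 = 19 cm
Using D1*w1 = D2*w2
w2 = D1*w1 / D2
w2 = 29*418 / 19
w2 = 12122 / 19
w2 = 638 RPM

638 RPM


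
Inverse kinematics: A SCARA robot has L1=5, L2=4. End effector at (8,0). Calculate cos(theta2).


Given: L1 = 5, L2 = 4, target (x, y) = (8, 0)
Using cos(theta2) = (x^2 + y^2 - L1^2 - L2^2) / (2*L1*L2)
x^2 + y^2 = 8^2 + 0 = 64
L1^2 + L2^2 = 25 + 16 = 41
Numerator = 64 - 41 = 23
Denominator = 2*5*4 = 40
cos(theta2) = 23/40 = 23/40

23/40


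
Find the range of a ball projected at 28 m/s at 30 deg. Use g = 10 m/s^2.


Given: v0 = 28 m/s, theta = 30 deg, g = 10 m/s^2
sin(2*30) = sin(60) = sqrt(3)/2
Using R = v0^2 * sin(2*theta) / g
R = 28^2 * (sqrt(3)/2) / 10
R = 784 * sqrt(3) / 20
R = 196/5*sqrt(3) m

196/5*sqrt(3) m


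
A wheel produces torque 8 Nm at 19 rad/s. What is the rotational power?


Given: tau = 8 Nm, omega = 19 rad/s
Using P = tau * omega
P = 8 * 19
P = 152 W

152 W


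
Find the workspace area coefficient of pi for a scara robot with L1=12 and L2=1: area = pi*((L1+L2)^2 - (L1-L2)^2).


Given: L1 = 12, L2 = 1
(L1+L2)^2 = (13)^2 = 169
(L1-L2)^2 = (11)^2 = 121
Difference = 169 - 121 = 48
This equals 4*L1*L2 = 4*12*1 = 48
Workspace area = 48*pi

48


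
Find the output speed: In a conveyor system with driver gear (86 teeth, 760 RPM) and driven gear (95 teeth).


Given: N1 = 86 teeth, w1 = 760 RPM, N2 = 95 teeth
Using N1*w1 = N2*w2
w2 = N1*w1 / N2
w2 = 86*760 / 95
w2 = 65360 / 95
w2 = 688 RPM

688 RPM


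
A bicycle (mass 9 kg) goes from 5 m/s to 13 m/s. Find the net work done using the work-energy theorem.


Given: m = 9 kg, v0 = 5 m/s, v = 13 m/s
Using W = (1/2)*m*(v^2 - v0^2)
v^2 = 13^2 = 169
v0^2 = 5^2 = 25
v^2 - v0^2 = 169 - 25 = 144
W = (1/2)*9*144 = 648 J

648 J


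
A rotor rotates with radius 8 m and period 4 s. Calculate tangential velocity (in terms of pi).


Given: radius r = 8 m, period T = 4 s
Using v = 2*pi*r / T
v = 2*pi*8 / 4
v = 16*pi / 4
v = 4*pi m/s

4*pi m/s


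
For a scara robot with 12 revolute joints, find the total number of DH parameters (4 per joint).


Given: 12 joints, 4 DH parameters per joint (d, theta, a, alpha)
Total DH parameters = number_of_joints * 4
Total = 12 * 4
Total = 48

48


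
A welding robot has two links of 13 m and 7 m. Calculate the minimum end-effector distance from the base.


Given: L1 = 13 m, L2 = 7 m
For a 2-link planar arm, min reach = |L1 - L2| (second link folded back)
Min reach = |13 - 7|
Min reach = 6 m

6 m


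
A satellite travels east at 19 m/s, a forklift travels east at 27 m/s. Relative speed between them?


Given: v_A = 19 m/s east, v_B = 27 m/s east
Both move in the same direction; relative speed = |v_A - v_B|
|19 - 27| = |-8|
= 8 m/s

8 m/s


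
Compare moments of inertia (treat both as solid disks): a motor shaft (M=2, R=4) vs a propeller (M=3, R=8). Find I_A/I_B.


Given: M1=2 kg, R1=4 m, M2=3 kg, R2=8 m
For a disk: I = (1/2)*M*R^2, so I_A/I_B = (M1*R1^2)/(M2*R2^2)
M1*R1^2 = 2*16 = 32
M2*R2^2 = 3*64 = 192
I_A/I_B = 32/192 = 1/6

1/6


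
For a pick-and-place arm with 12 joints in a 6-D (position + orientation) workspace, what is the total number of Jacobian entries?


Given: task space dimension = 6, joints = 12
Jacobian is a 6 x 12 matrix
Total entries = rows * columns
Total = 6 * 12
Total = 72

72


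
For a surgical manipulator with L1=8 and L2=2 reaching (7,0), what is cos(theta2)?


Given: L1 = 8, L2 = 2, target (x, y) = (7, 0)
Using cos(theta2) = (x^2 + y^2 - L1^2 - L2^2) / (2*L1*L2)
x^2 + y^2 = 7^2 + 0 = 49
L1^2 + L2^2 = 64 + 4 = 68
Numerator = 49 - 68 = -19
Denominator = 2*8*2 = 32
cos(theta2) = -19/32 = -19/32

-19/32


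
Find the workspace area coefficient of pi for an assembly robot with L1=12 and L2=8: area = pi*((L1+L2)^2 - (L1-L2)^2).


Given: L1 = 12, L2 = 8
(L1+L2)^2 = (20)^2 = 400
(L1-L2)^2 = (4)^2 = 16
Difference = 400 - 16 = 384
This equals 4*L1*L2 = 4*12*8 = 384
Workspace area = 384*pi

384


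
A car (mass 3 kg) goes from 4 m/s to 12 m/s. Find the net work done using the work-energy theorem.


Given: m = 3 kg, v0 = 4 m/s, v = 12 m/s
Using W = (1/2)*m*(v^2 - v0^2)
v^2 = 12^2 = 144
v0^2 = 4^2 = 16
v^2 - v0^2 = 144 - 16 = 128
W = (1/2)*3*128 = 192 J

192 J


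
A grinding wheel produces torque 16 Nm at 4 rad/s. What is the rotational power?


Given: tau = 16 Nm, omega = 4 rad/s
Using P = tau * omega
P = 16 * 4
P = 64 W

64 W


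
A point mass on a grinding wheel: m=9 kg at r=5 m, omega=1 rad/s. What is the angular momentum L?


Given: m = 9 kg, r = 5 m, omega = 1 rad/s
For a point mass: I = m*r^2
I = 9*5^2 = 9*25 = 225
L = I*omega = 225*1
L = 225 kg*m^2/s

225 kg*m^2/s


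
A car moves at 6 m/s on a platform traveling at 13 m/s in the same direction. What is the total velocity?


Given: object velocity = 6 m/s, platform velocity = 13 m/s (same direction)
Using classical velocity addition: v_total = v_object + v_platform
v_total = 6 + 13
v_total = 19 m/s

19 m/s


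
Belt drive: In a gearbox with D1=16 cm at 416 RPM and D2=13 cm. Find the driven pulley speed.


Given: D1 = 16 cm, w1 = 416 RPM, D2 = 13 cm
Using D1*w1 = D2*w2
w2 = D1*w1 / D2
w2 = 16*416 / 13
w2 = 6656 / 13
w2 = 512 RPM

512 RPM


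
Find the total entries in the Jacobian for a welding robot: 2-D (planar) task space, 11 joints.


Given: task space dimension = 2, joints = 11
Jacobian is a 2 x 11 matrix
Total entries = rows * columns
Total = 2 * 11
Total = 22

22


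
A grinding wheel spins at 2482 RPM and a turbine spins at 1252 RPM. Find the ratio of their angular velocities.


Given: RPM_A = 2482, RPM_B = 1252
omega = 2*pi*RPM/60, so omega_A/omega_B = RPM_A / RPM_B
omega_A/omega_B = 2482 / 1252
omega_A/omega_B = 1241/626

1241/626


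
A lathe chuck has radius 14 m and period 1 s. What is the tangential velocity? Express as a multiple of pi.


Given: radius r = 14 m, period T = 1 s
Using v = 2*pi*r / T
v = 2*pi*14 / 1
v = 28*pi / 1
v = 28*pi m/s

28*pi m/s


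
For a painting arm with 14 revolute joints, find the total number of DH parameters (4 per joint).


Given: 14 joints, 4 DH parameters per joint (d, theta, a, alpha)
Total DH parameters = number_of_joints * 4
Total = 14 * 4
Total = 56

56


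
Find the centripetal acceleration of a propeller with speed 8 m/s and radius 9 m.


Given: v = 8 m/s, r = 9 m
Using a_c = v^2 / r
a_c = 8^2 / 9
a_c = 64 / 9
a_c = 64/9 m/s^2

64/9 m/s^2


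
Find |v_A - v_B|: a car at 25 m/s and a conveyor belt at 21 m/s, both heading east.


Given: v_A = 25 m/s east, v_B = 21 m/s east
Both move in the same direction; relative speed = |v_A - v_B|
|25 - 21| = |4|
= 4 m/s

4 m/s


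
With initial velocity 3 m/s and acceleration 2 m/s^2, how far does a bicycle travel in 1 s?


Given: v0 = 3 m/s, a = 2 m/s^2, t = 1 s
Using s = v0*t + (1/2)*a*t^2
s = 3*1 + (1/2)*2*1^2
s = 3 + (1/2)*2
s = 3 + 1
s = 4

4 m


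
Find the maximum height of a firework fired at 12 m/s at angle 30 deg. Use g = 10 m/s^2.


Given: v0 = 12 m/s, theta = 30 deg, g = 10 m/s^2
sin^2(30) = 1/4
Using H = v0^2 * sin^2(theta) / (2*g)
H = 12^2 * 1/4 / (2*10)
H = 144 * 1/4 / 20
H = 36 / 20
H = 9/5 m

9/5 m


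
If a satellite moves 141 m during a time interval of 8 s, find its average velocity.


Given: distance d = 141 m, time t = 8 s
Using v = d / t
v = 141 / 8
v = 141/8 m/s

141/8 m/s


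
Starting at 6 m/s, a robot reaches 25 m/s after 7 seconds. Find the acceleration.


Given: initial velocity v0 = 6 m/s, final velocity v = 25 m/s, time t = 7 s
Using a = (v - v0) / t
a = (25 - 6) / 7
a = 19 / 7
a = 19/7 m/s^2

19/7 m/s^2


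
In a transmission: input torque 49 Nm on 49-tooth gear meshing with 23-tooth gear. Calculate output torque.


Given: N1 = 49, N2 = 23, T1 = 49 Nm
Using T2/T1 = N2/N1
T2 = T1 * N2 / N1
T2 = 49 * 23 / 49
T2 = 1127 / 49
T2 = 23 Nm

23 Nm


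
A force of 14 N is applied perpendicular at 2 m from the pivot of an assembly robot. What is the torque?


Given: F = 14 N, r = 2 m, angle = 90 deg (perpendicular)
Using tau = F * r * sin(90)
sin(90) = 1
tau = 14 * 2 * 1
tau = 28 Nm

28 Nm


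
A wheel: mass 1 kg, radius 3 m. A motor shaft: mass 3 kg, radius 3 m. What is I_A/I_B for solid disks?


Given: M1=1 kg, R1=3 m, M2=3 kg, R2=3 m
For a disk: I = (1/2)*M*R^2, so I_A/I_B = (M1*R1^2)/(M2*R2^2)
M1*R1^2 = 1*9 = 9
M2*R2^2 = 3*9 = 27
I_A/I_B = 9/27 = 1/3

1/3


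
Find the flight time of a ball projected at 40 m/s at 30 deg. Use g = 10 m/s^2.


Given: v0 = 40 m/s, theta = 30 deg, g = 10 m/s^2
sin(30) = 1/2
Using T = 2*v0*sin(theta) / g
T = 2*40*1/2 / 10
T = 40 / 10
T = 4 s

4 s


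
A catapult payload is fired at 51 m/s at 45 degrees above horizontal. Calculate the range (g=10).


Given: v0 = 51 m/s, theta = 45 deg, g = 10 m/s^2
sin(2*45) = sin(90) = 1
Using R = v0^2 * sin(2*theta) / g
R = 51^2 * 1 / 10
R = 2601 / 10
R = 2601/10 m

2601/10 m


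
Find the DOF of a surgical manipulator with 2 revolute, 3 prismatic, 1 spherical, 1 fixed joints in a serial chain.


Given: serial robot with 2 revolute, 3 prismatic, 1 spherical, 1 fixed joints
DOF contribution per joint type: revolute=1, prismatic=1, spherical=3, fixed=0
DOF = 2*1 + 3*1 + 1*3 + 1*0
DOF = 8

8


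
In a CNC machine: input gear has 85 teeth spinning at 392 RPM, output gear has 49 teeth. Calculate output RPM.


Given: N1 = 85 teeth, w1 = 392 RPM, N2 = 49 teeth
Using N1*w1 = N2*w2
w2 = N1*w1 / N2
w2 = 85*392 / 49
w2 = 33320 / 49
w2 = 680 RPM

680 RPM


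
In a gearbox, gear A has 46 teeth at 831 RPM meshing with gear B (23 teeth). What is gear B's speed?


Given: N1 = 46 teeth, w1 = 831 RPM, N2 = 23 teeth
Using N1*w1 = N2*w2
w2 = N1*w1 / N2
w2 = 46*831 / 23
w2 = 38226 / 23
w2 = 1662 RPM

1662 RPM


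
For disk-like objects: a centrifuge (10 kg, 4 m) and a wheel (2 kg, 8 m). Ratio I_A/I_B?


Given: M1=10 kg, R1=4 m, M2=2 kg, R2=8 m
For a disk: I = (1/2)*M*R^2, so I_A/I_B = (M1*R1^2)/(M2*R2^2)
M1*R1^2 = 10*16 = 160
M2*R2^2 = 2*64 = 128
I_A/I_B = 160/128 = 5/4

5/4
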